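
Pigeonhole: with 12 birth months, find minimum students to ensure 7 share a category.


Pigeonhole: to guarantee k in one of n categories, need (k-1)×n + 1.
k = 7, n = 12
Minimum = (7-1) × 12 + 1 = 6 × 12 + 1

73


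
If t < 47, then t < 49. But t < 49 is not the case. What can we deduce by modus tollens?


Modus tollens: P → Q, ¬Q ⊢ ¬P
P: t < 47
Q: t < 49
We have P → Q and Q is false.
By modus tollens, P must be false.

It is not the case that t < 47


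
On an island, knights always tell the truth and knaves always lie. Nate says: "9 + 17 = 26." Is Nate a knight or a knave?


Statement: "9 + 17 = 26."
Actual: 9 + 17 = 26
Claimed: 26
Statement is TRUE → Nate tells the truth → Knight

Knight


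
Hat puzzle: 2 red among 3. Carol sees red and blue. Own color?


Total red = 2, seen red = 1
Own red = 2 - 1 = 1
Carol's hat is red.

red


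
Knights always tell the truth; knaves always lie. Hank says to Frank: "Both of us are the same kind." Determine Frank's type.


Hank says: "Both of us are the same kind."
Case 1: Hank is a Knight (truth-teller)
  Statement is true → they ARE the same → Frank is also a Knight
Case 2: Hank is a Knave (liar)
  Statement is false → they are NOT the same → Frank is a Knight
In both cases, Frank is a Knight.

Knight


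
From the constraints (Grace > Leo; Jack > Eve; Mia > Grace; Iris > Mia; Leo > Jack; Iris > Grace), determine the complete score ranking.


Constraints: Grace > Leo; Jack > Eve; Mia > Grace; Iris > Mia; Leo > Jack; Iris > Grace
Method: at each step, the next-highest is the one remaining person who never appears on the smaller side of a constraint between remaining people.
  Step 1: remaining {Grace, Iris, Jack, Mia, Eve, Leo}; on the smaller side: {Grace, Jack, Mia, Eve, Leo} → Iris is next (Iris > Mia; Iris > Grace).
  Step 2: remaining {Grace, Jack, Mia, Eve, Leo}; on the smaller side: {Grace, Jack, Eve, Leo} → Mia is next (Mia > Grace).
  Step 3: remaining {Grace, Jack, Eve, Leo}; on the smaller side: {Jack, Eve, Leo} → Grace is next (Grace > Leo).
  Step 4: remaining {Jack, Eve, Leo}; on the smaller side: {Jack, Eve} → Leo is next (Leo > Jack).
  Step 5: remaining {Jack, Eve}; on the smaller side: {Eve} → Jack is next (Jack > Eve).
  Step 6: only Eve remains → lowest.
Final ranking (highest to lowest):

Iris > Mia > Grace > Leo > Jack > Eve


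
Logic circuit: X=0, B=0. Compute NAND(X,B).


X AND B = 0
NOT(0) = 1

1


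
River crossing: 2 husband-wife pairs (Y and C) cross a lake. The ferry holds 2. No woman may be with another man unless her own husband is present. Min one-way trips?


Label couples Y and C.
1. WY+WC → (far: WY,WC; near: HY,HC)
2. WY ←   (far: WC; near: HY,HC,WY)
3. HY+HC → (far: HY,HC,WC; near: WY)
4. HY ←   (far: HC,WC; near: HY,WY)  — HY returns, since WY is alone on near bank
5. HY+WY → (far: all four; near: empty)
Every state respects the constraint.
Minimum trips = 5

5


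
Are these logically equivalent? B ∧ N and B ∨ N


Expression 1: B ∧ N
Expression 2: B ∨ N
Truth table (B N | Expr1 Expr2):
  T T |   T     T
  T F |   F     T   ← differ
  F T |   F     T   ← differ
  F F |   F     F
Counterexample: B=T, N=F gives Expr1 = F but Expr2 = T, so the expressions are NOT logically equivalent.

No


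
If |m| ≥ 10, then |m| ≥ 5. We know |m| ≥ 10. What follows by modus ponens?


Modus ponens: P → Q, P ⊢ Q
P: |m| ≥ 10
Q: |m| ≥ 5
We have P → Q and P is true.
By modus ponens, Q must be true.

|m| ≥ 5


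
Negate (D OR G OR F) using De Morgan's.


De Morgan's law: ¬(P ∨ Q ∨ R) ≡ ¬P ∧ ¬Q ∧ ¬R
¬(D ∨ G ∨ F) = ¬D ∧ ¬G ∧ ¬F

¬D ∧ ¬G ∧ ¬F


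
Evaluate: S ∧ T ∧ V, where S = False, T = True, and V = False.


S = False, T = True, V = False
Step 1: S ∧ T = False AND True = False
Step 2: (False) ∧ V = (False) AND False = False
AND is true only when ALL operands are true.

False


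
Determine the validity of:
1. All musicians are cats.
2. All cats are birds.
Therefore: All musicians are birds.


Premise 1: All musicians are cats.
Premise 2: All cats are birds.
Conclusion: All musicians are birds.
Barbara syllogism (AAA-1): All A are B, All B are C → All A are C.
Middle term (cats) distributed in premise 2.

Valid


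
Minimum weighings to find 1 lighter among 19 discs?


Each weighing has 3 outcomes (left heavy / balance / right heavy), so k weighings distinguish at most 3^k cases; splitting into three near-equal groups achieves this.
Need 3^k ≥ 19: 3^2 = 9 < 19 ≤ 3^3 = 27
k = ⌈log₃(19)⌉ = 3

3


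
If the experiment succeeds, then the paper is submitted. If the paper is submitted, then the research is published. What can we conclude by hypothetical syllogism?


Hypothetical syllogism: P → Q, Q → R ⊢ P → R
Premise 1: the experiment succeeds → the paper is submitted
Premise 2: the paper is submitted → the research is published
Chain the implications: the middle term (the paper is submitted) links the two.
Conclusion: If the experiment succeeds, then the research is published.

If the experiment succeeds, then the research is published.


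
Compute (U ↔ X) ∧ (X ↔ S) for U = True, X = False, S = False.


U = True, X = False, S = False
Step 1: U ↔ X is true when U and X have the same value. Result: False
Step 2: X ↔ S is true when X and S have the same value. Result: True
Step 3: False ∧ True = False

False


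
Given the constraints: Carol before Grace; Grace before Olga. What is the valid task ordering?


Constraints: Carol before Grace; Grace before Olga
Method: repeatedly schedule the remaining task that has no remaining task required before it.
  Step 1: remaining {Grace, Carol, Olga}; every task except Carol still has a predecessor pending → schedule Carol.
  Step 2: remaining {Grace, Olga}; every task except Grace still has a predecessor pending → schedule Grace.
  Step 3: only Olga remains → schedule Olga.
Resulting order:

Carol → Grace → Olga


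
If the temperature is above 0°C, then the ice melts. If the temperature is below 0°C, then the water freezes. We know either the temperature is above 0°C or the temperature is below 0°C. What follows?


Constructive dilemma: (P → Q) ∧ (R → S), P ∨ R ⊢ Q ∨ S
Premise 1: the temperature is above 0°C → the ice melts
Premise 2: the temperature is below 0°C → the water freezes
Premise 3: the temperature is above 0°C ∨ the temperature is below 0°C
Case 1: Assuming the temperature is above 0°C, then by Premise 1, the ice melts.
Case 2: Assuming the temperature is below 0°C, then by Premise 2, the water freezes.
Since one of the temperature is above 0°C or the temperature is below 0°C must hold, we get the ice melts or the water freezes.

The ice melts or the water freezes.


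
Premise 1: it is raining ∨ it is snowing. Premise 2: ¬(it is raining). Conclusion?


Disjunctive syllogism: P ∨ Q, ¬P ⊢ Q
Disjunction: it is raining ∨ it is snowing
We know it is not the case that it is raining.
By disjunctive syllogism, the other disjunct must be true.

It is snowing


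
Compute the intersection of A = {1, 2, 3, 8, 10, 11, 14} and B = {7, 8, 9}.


A = {1, 2, 3, 8, 10, 11, 14}
B = {7, 8, 9}
Operation: intersection
Elements in both: 8

{8}


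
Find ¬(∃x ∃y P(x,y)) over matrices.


Original: ∃x ∃y P(x,y)
Rule: ¬∀→∃, ¬∃→∀, negate predicate.
Negation: ∀x ∀y ¬P(x,y)

∀x ∀y ¬P(x,y)


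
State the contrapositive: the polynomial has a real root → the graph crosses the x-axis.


Original: If the polynomial has a real root, then the graph crosses the x-axis
Contrapositive: If ¬Q, then ¬P
Negate Q: not (the graph crosses the x-axis)
Negate P: not (the polynomial has a real root)

If not (the graph crosses the x-axis), then not (the polynomial has a real root).


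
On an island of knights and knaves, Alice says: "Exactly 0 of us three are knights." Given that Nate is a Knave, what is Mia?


Alice claims exactly 0 knights among Alice, Nate, Mia.
Given: Nate is a Knave.

Case 1: Alice is a Knight (tells truth)
  Then exactly 0 of the three are knights.
  Counting Alice, Nate: 1 knight(s) so far. Need -1 more → impossible.
Case 2: Alice is a Knave (lies)
  Then the count is NOT 0.
  If Mia = Knave, count = 0 = 0 → claim would be true, contradicts lie.
  If Mia = Knight, count = 1 ≠ 0 → lie confirmed ✓

Mia is a Knight.

Knight


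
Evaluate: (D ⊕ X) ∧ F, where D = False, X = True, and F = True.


D = False, X = True, F = True
Step 1: D ⊕ X = False XOR True = True
Step 2: True ∧ F = True AND True = True
XOR true when exactly one of D,X is true; then AND with F.

True


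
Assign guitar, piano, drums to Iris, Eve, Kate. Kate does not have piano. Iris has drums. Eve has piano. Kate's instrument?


From clues:
  Eve → piano
  Iris → drums
By elimination, Kate gets the remaining.

guitar


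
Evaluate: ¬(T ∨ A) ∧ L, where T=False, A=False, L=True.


T = False, A = False, L = True
Expression: ¬(T ∨ A) ∧ L
Step 1: T ∨ A = False OR False = False
Step 2: ¬(T ∨ A) = NOT False = True
Step 3: (True) ∧ L = True AND True = True

True


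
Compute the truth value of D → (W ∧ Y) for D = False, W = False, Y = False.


D = False, W = False, Y = False
Step 1: W ∧ Y = False AND False = False
Step 2: D → (False): false only when D=True and consequent=False.
Result: True

True


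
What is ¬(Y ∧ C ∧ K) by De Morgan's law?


De Morgan's law: ¬(P ∧ Q ∧ R) ≡ ¬P ∨ ¬Q ∨ ¬R
¬(Y ∧ C ∧ K) = ¬Y ∨ ¬C ∨ ¬K

¬Y ∨ ¬C ∨ ¬K


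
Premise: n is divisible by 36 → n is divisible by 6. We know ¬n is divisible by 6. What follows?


Modus tollens: P → Q, ¬Q ⊢ ¬P
P: n is divisible by 36
Q: n is divisible by 6
We have P → Q and Q is false.
By modus tollens, P must be false.

It is not the case that n is divisible by 36


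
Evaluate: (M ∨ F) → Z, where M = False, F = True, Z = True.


M = False, F = True, Z = True
Step 1: M ∨ F = False OR True = True
Step 2: (True) → Z: false only when antecedent=True and Z=False.
Result: True

True


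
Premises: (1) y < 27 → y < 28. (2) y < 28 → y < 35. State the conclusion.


Hypothetical syllogism: P → Q, Q → R ⊢ P → R
Premise 1: y < 27 → y < 28
Premise 2: y < 28 → y < 35
Chain the implications: the middle term (y < 28) links the two.
Conclusion: If y < 27, then y < 35.

If y < 27, then y < 35.


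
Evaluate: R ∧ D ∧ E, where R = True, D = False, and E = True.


R = True, D = False, E = True
Step 1: R ∧ D = True AND False = False
Step 2: (False) ∧ E = (False) AND True = False
AND is true only when ALL operands are true.

False


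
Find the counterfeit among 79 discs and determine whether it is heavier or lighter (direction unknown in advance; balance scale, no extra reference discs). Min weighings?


Let n = 79. 158 possibilities (n discs × lighter/heavier); each weighing has 3 outcomes.
Bound for k weighings: say the first weighing puts j discs on each pan. If it tips, the 2j weighed discs remain suspects (each with a known direction) and k-1 weighings give 3^(k-1) outcomes; 3^(k-1) is odd, so 2j ≤ 3^(k-1) - 1. If it balances, the n - 2j unweighed discs remain with direction unknown: 2(n - 2j) ≤ 3^(k-1) - 1 by the same parity argument. Adding, n ≤ (3^(k-1) - 1) + (3^(k-1) - 1)/2 = (3^k - 3)/2, and the classical three-group strategy achieves this (3 discs in 2 weighings, 12 in 3, 39 in 4, 120 in 5).
So we need the smallest k with (3^k - 3)/2 ≥ 79.
k = 4: (3^4 - 3)/2 = 39 < 79 ✗
k = 5: (3^5 - 3)/2 = 120 ≥ 79 ✓

5


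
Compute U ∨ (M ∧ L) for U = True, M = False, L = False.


U = True, M = False, L = False
Step 1: M ∧ L = False AND False = False
Step 2: U ∨ False = True OR False = True
AND evaluated first (higher precedence); then OR applied.

True


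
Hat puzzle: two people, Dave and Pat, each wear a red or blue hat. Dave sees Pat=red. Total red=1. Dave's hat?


Total red = 1, Pat = red
Red accounted for: 1
Remaining for Dave: 0
Dave's hat is blue.

blue


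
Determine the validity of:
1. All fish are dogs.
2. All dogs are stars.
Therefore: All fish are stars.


Premise 1: All fish are dogs.
Premise 2: All dogs are stars.
Conclusion: All fish are stars.
Barbara syllogism (AAA-1): All A are B, All B are C → All A are C.
Middle term (dogs) distributed in premise 2.

Valid


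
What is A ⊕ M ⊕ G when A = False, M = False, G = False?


A = False, M = False, G = False
Step 1: A ⊕ M = False XOR False = False
Step 2: False ⊕ G = False XOR False = False
XOR is true when an odd number of operands are true.

False


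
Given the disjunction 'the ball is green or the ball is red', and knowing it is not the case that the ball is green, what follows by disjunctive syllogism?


Disjunctive syllogism: P ∨ Q, ¬P ⊢ Q
Disjunction: the ball is green ∨ the ball is red
We know it is not the case that the ball is green.
By disjunctive syllogism, the other disjunct must be true.

The ball is red


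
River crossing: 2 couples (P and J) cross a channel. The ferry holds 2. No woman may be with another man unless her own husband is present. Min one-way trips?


Label couples P and J.
1. WP+WJ → (far: WP,WJ; near: HP,HJ)
2. WP ←   (far: WJ; near: HP,HJ,WP)
3. HP+HJ → (far: HP,HJ,WJ; near: WP)
4. HP ←   (far: HJ,WJ; near: HP,WP)  — HP returns, since WP is alone on near bank
5. HP+WP → (far: all four; near: empty)
Every state respects the constraint.
Minimum trips = 5

5


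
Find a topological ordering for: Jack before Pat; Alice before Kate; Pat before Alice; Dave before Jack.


Constraints: Jack before Pat; Alice before Kate; Pat before Alice; Dave before Jack
Method: repeatedly schedule the remaining task that has no remaining task required before it.
  Step 1: remaining {Dave, Jack, Kate, Pat, Alice}; every task except Dave still has a predecessor pending → schedule Dave.
  Step 2: remaining {Jack, Kate, Pat, Alice}; every task except Jack still has a predecessor pending → schedule Jack.
  Step 3: remaining {Kate, Pat, Alice}; every task except Pat still has a predecessor pending → schedule Pat.
  Step 4: remaining {Kate, Alice}; every task except Alice still has a predecessor pending → schedule Alice.
  Step 5: only Kate remains → schedule Kate.
Resulting order:

Dave → Jack → Pat → Alice → Kate


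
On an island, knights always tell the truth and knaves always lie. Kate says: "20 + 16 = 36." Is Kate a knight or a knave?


Statement: "20 + 16 = 36."
Actual: 20 + 16 = 36
Claimed: 36
Statement is TRUE → Kate tells the truth → Knight

Knight


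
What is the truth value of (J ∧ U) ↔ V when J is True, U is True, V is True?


J = True, U = True, V = True
Step 1: J ∧ U = True AND True = True
Step 2: (True) ↔ V: true when both sides have same truth value.
Result: True ↔ True = True

True


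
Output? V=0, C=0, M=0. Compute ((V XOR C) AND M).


V XOR C = 0^0 = 0
0 AND 0 = 0

0


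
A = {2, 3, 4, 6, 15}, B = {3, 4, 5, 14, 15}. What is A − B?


A = {2, 3, 4, 6, 15}
B = {3, 4, 5, 14, 15}
Operation: difference A − B
In A but not B: 2, 6

{2, 6}


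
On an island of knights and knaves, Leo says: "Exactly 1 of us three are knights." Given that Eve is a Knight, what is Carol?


Leo claims exactly 1 knights among Leo, Eve, Carol.
Given: Eve is a Knight.

Case 1: Leo is a Knight (tells truth)
  Then exactly 1 of the three are knights.
  Counting Leo, Eve: 2 knight(s) so far. Need -1 more → impossible.
Case 2: Leo is a Knave (lies)
  Then the count is NOT 1.
  If Carol = Knave, count = 1 = 1 → claim would be true, contradicts lie.
  If Carol = Knight, count = 2 ≠ 1 → lie confirmed ✓

Carol is a Knight.

Knight


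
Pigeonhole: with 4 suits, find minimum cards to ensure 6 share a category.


Pigeonhole: to guarantee k in one of n categories, need (k-1)×n + 1.
k = 6, n = 4
Minimum = (6-1) × 4 + 1 = 5 × 4 + 1

21


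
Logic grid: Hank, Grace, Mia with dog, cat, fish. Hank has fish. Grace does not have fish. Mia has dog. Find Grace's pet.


From clues:
  Mia → dog
  Hank → fish
By elimination, Grace gets the remaining.

cat


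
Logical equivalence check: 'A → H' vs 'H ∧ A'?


Expression 1: A → H
Expression 2: H ∧ A
Truth table (A H | Expr1 Expr2):
  T T |   T     T
  T F |   F     F
  F T |   T     F   ← differ
  F F |   T     F   ← differ
Counterexample: A=F, H=T gives Expr1 = T but Expr2 = F, so the expressions are NOT logically equivalent.

No


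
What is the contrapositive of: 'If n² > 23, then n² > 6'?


Original: If n² > 23, then n² > 6
Contrapositive: If ¬Q, then ¬P
Negate Q: not (n² > 6)
Negate P: not (n² > 23)

If not (n² > 6), then not (n² > 23).


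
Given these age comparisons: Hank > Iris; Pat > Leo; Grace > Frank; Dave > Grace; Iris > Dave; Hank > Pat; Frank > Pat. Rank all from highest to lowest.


Constraints: Hank > Iris; Pat > Leo; Grace > Frank; Dave > Grace; Iris > Dave; Hank > Pat; Frank > Pat
Method: at each step, the next-highest is the one remaining person who never appears on the smaller side of a constraint between remaining people.
  Step 1: remaining {Grace, Frank, Hank, Pat, Leo, Iris, Dave}; on the smaller side: {Grace, Frank, Pat, Leo, Iris, Dave} → Hank is next (Hank > Iris; Hank > Pat).
  Step 2: remaining {Grace, Frank, Pat, Leo, Iris, Dave}; on the smaller side: {Grace, Frank, Pat, Leo, Dave} → Iris is next (Iris > Dave).
  Step 3: remaining {Grace, Frank, Pat, Leo, Dave}; on the smaller side: {Grace, Frank, Pat, Leo} → Dave is next (Dave > Grace).
  Step 4: remaining {Grace, Frank, Pat, Leo}; on the smaller side: {Frank, Pat, Leo} → Grace is next (Grace > Frank).
  Step 5: remaining {Frank, Pat, Leo}; on the smaller side: {Pat, Leo} → Frank is next (Frank > Pat).
  Step 6: remaining {Pat, Leo}; on the smaller side: {Leo} → Pat is next (Pat > Leo).
  Step 7: only Leo remains → lowest.
Final ranking (highest to lowest):

Hank > Iris > Dave > Grace > Frank > Pat > Leo


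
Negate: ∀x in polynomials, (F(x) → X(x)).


Original: ∀x (F(x) → X(x))
Rule: ¬∀→∃, ¬∃→∀, negate predicate.
Negation: ∃x (F(x) ∧ ¬X(x))

∃x (F(x) ∧ ¬X(x))


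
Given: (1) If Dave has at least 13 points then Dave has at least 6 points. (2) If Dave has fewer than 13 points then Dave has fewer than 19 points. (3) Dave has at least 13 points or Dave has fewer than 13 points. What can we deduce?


Constructive dilemma: (P → Q) ∧ (R → S), P ∨ R ⊢ Q ∨ S
Premise 1: Dave has at least 13 points → Dave has at least 6 points
Premise 2: Dave has fewer than 13 points → Dave has fewer than 19 points
Premise 3: Dave has at least 13 points ∨ Dave has fewer than 13 points
Case 1: Assuming Dave has at least 13 points, then by Premise 1, Dave has at least 6 points.
Case 2: Assuming Dave has fewer than 13 points, then by Premise 2, Dave has fewer than 19 points.
Since one of Dave has at least 13 points or Dave has fewer than 13 points must hold, we get Dave has at least 6 points or Dave has fewer than 19 points.

Dave has at least 6 points or Dave has fewer than 19 points.


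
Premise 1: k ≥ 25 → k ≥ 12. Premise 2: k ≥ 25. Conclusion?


Modus ponens: P → Q, P ⊢ Q
P: k ≥ 25
Q: k ≥ 12
We have P → Q and P is true.
By modus ponens, Q must be true.

k ≥ 12


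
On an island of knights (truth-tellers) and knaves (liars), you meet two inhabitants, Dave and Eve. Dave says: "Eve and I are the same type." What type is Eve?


Dave says: "Eve and I are the same type."
Case 1: Dave is a Knight (truth-teller)
  Statement is true → they ARE the same → Eve is also a Knight
Case 2: Dave is a Knave (liar)
  Statement is false → they are NOT the same → Eve is a Knight
In both cases, Eve is a Knight.

Knight


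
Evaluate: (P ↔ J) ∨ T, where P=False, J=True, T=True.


P = False, J = True, T = True
Expression: (P ↔ J) ∨ T
Step 1: P ↔ J = (False iff True) (true when values match) = False
Step 2: (False) ∨ T = False OR True = True

True


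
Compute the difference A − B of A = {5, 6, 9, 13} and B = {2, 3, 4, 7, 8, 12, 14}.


A = {5, 6, 9, 13}
B = {2, 3, 4, 7, 8, 12, 14}
Operation: difference A − B
In A but not B: 5, 6, 9, 13

{5, 6, 9, 13}


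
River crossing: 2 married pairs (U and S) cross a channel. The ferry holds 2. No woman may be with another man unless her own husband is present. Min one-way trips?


Label couples U and S.
1. WU+WS → (far: WU,WS; near: HU,HS)
2. WU ←   (far: WS; near: HU,HS,WU)
3. HU+HS → (far: HU,HS,WS; near: WU)
4. HU ←   (far: HS,WS; near: HU,WU)  — HU returns, since WU is alone on near bank
5. HU+WU → (far: all four; near: empty)
Every state respects the constraint.
Minimum trips = 5

5


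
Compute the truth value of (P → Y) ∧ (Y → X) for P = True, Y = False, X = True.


P = True, Y = False, X = True
Step 1: P → Y is false only when P=True and Y=False. Result: False
Step 2: Y → X is false only when Y=True and X=False. Result: True
Step 3: False ∧ True = False

False


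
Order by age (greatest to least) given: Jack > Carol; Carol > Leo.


Constraints: Jack > Carol; Carol > Leo
Method: at each step, the next-highest is the one remaining person who never appears on the smaller side of a constraint between remaining people.
  Step 1: remaining {Carol, Jack, Leo}; on the smaller side: {Carol, Leo} → Jack is next (Jack > Carol).
  Step 2: remaining {Carol, Leo}; on the smaller side: {Leo} → Carol is next (Carol > Leo).
  Step 3: only Leo remains → lowest.
Final ranking (highest to lowest):

Jack > Carol > Leo


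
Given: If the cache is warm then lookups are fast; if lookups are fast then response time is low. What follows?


Hypothetical syllogism: P → Q, Q → R ⊢ P → R
Premise 1: the cache is warm → lookups are fast
Premise 2: lookups are fast → response time is low
Chain the implications: the middle term (lookups are fast) links the two.
Conclusion: If the cache is warm, then response time is low.

If the cache is warm, then response time is low.


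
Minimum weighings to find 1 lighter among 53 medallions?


Each weighing has 3 outcomes (left heavy / balance / right heavy), so k weighings distinguish at most 3^k cases; splitting into three near-equal groups achieves this.
Need 3^k ≥ 53: 3^3 = 27 < 53 ≤ 3^4 = 81
k = ⌈log₃(53)⌉ = 4

4


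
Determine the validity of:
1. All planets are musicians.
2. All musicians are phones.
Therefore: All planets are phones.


Premise 1: All planets are musicians.
Premise 2: All musicians are phones.
Conclusion: All planets are phones.
Barbara syllogism (AAA-1): All A are B, All B are C → All A are C.
Middle term (musicians) distributed in premise 2.

Valid


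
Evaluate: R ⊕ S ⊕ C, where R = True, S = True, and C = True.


R = True, S = True, C = True
Step 1: R ⊕ S = True XOR True = False
Step 2: False ⊕ C = False XOR True = True
XOR is true when an odd number of operands are true.

True


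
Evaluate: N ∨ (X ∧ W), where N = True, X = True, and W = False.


N = True, X = True, W = False
Step 1: X ∧ W = True AND False = False
Step 2: N ∨ False = True OR False = True
AND evaluated first (higher precedence); then OR applied.

True


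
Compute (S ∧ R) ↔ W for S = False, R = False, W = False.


S = False, R = False, W = False
Step 1: S ∧ R = False AND False = False
Step 2: (False) ↔ W: true when both sides have same truth value.
Result: False ↔ False = True

True


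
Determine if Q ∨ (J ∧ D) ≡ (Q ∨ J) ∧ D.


Expression 1: Q ∨ (J ∧ D)
Expression 2: (Q ∨ J) ∧ D
Truth table (Q J D | Expr1 Expr2):
  T T T |   T     T
  T T F |   T     F   ← differ
  T F T |   T     T
  T F F |   T     F   ← differ
  F T T |   T     T
  F T F |   F     F
  F F T |   F     F
  F F F |   F     F
Counterexample: Q=T, J=T, D=F gives Expr1 = T but Expr2 = F, so the expressions are NOT logically equivalent.

No


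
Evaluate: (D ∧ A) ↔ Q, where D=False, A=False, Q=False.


D = False, A = False, Q = False
Expression: (D ∧ A) ↔ Q
Step 1: D ∧ A = False AND False = False
Step 2: (False) ↔ Q = (False iff False) = True

True


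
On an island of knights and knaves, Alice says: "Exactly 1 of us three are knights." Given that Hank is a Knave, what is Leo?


Alice claims exactly 1 knights among Alice, Hank, Leo.
Given: Hank is a Knave.

Case 1: Alice is a Knight (tells truth)
  Then exactly 1 of the three are knights.
  Counting Alice, Hank: 1 knight(s) so far. Need 0 more → Leo = Knave.
Case 2: Alice is a Knave (lies)
  Then the count is NOT 1.
  If Leo = Knight, count = 1 = 1 → claim would be true, contradicts lie.
  If Leo = Knave, count = 0 ≠ 1 → lie confirmed ✓

Leo is a Knave.

Knave


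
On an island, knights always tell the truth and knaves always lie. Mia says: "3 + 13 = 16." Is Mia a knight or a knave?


Statement: "3 + 13 = 16."
Actual: 3 + 13 = 16
Claimed: 16
Statement is TRUE → Mia tells the truth → Knight

Knight


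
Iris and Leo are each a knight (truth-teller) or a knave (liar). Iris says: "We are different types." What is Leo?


Iris says: "We are different types."
Case 1: Iris is a Knight (truth-teller)
  Statement is true → they ARE different → Leo is a Knave
Case 2: Iris is a Knave (liar)
  Statement is false → they are NOT different → Leo is a Knave
In both cases, Leo is a Knave.

Knave


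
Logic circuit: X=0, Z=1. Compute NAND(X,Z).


X AND Z = 0
NOT(0) = 1

1


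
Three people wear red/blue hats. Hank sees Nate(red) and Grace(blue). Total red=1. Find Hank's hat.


Total red = 1, seen red = 1
Own red = 1 - 1 = 0
Hank's hat is blue.

blue


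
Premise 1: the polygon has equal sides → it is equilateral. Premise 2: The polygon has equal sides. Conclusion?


Modus ponens: P → Q, P ⊢ Q
P: the polygon has equal sides
Q: it is equilateral
We have P → Q and P is true.
By modus ponens, Q must be true.

It is equilateral


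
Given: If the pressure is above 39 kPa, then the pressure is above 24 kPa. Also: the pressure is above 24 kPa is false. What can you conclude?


Modus tollens: P → Q, ¬Q ⊢ ¬P
P: the pressure is above 39 kPa
Q: the pressure is above 24 kPa
We have P → Q and Q is false.
By modus tollens, P must be false.

It is not the case that the pressure is above 39 kPa


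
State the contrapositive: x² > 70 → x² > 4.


Original: If x² > 70, then x² > 4
Contrapositive: If ¬Q, then ¬P
Negate Q: not (x² > 4)
Negate P: not (x² > 70)

If not (x² > 4), then not (x² > 70).


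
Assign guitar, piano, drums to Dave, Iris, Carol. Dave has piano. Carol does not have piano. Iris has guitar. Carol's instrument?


From clues:
  Dave → piano
  Iris → guitar
By elimination, Carol gets the remaining.

drums


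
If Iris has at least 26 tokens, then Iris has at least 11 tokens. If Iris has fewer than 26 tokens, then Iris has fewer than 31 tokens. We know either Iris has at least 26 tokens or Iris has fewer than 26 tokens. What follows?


Constructive dilemma: (P → Q) ∧ (R → S), P ∨ R ⊢ Q ∨ S
Premise 1: Iris has at least 26 tokens → Iris has at least 11 tokens
Premise 2: Iris has fewer than 26 tokens → Iris has fewer than 31 tokens
Premise 3: Iris has at least 26 tokens ∨ Iris has fewer than 26 tokens
Case 1: Assuming Iris has at least 26 tokens, then by Premise 1, Iris has at least 11 tokens.
Case 2: Assuming Iris has fewer than 26 tokens, then by Premise 2, Iris has fewer than 31 tokens.
Since one of Iris has at least 26 tokens or Iris has fewer than 26 tokens must hold, we get Iris has at least 11 tokens or Iris has fewer than 31 tokens.

Iris has at least 11 tokens or Iris has fewer than 31 tokens.


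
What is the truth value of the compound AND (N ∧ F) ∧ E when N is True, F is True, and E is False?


N = True, F = True, E = False
Step 1: N ∧ F = True AND True = True
Step 2: True ∧ E = True AND False = False
AND is true only when ALL operands are true.

False


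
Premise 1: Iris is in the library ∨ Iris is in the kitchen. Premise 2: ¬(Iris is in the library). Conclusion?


Disjunctive syllogism: P ∨ Q, ¬P ⊢ Q
Disjunction: Iris is in the library ∨ Iris is in the kitchen
We know it is not the case that Iris is in the library.
By disjunctive syllogism, the other disjunct must be true.

Iris is in the kitchen


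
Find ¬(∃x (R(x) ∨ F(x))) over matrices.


Original: ∃x (R(x) ∨ F(x))
Rule: ¬∀→∃, ¬∃→∀, negate predicate.
Negation: ∀x (¬R(x) ∧ ¬F(x))

∀x (¬R(x) ∧ ¬F(x))


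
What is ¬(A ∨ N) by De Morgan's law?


De Morgan's law: ¬(P ∨ Q) ≡ ¬P ∧ ¬Q
¬(A ∨ N) = ¬A ∧ ¬N

¬A ∧ ¬N


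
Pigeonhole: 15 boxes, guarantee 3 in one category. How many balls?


Pigeonhole: to guarantee k in one of n categories, need (k-1)×n + 1.
k = 3, n = 15
Minimum = (3-1) × 15 + 1 = 2 × 15 + 1

31


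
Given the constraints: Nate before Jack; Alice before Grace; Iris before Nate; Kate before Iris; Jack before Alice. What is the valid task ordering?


Constraints: Nate before Jack; Alice before Grace; Iris before Nate; Kate before Iris; Jack before Alice
Method: repeatedly schedule the remaining task that has no remaining task required before it.
  Step 1: remaining {Alice, Iris, Jack, Kate, Nate, Grace}; every task except Kate still has a predecessor pending → schedule Kate.
  Step 2: remaining {Alice, Iris, Jack, Nate, Grace}; every task except Iris still has a predecessor pending → schedule Iris.
  Step 3: remaining {Alice, Jack, Nate, Grace}; every task except Nate still has a predecessor pending → schedule Nate.
  Step 4: remaining {Alice, Jack, Grace}; every task except Jack still has a predecessor pending → schedule Jack.
  Step 5: remaining {Alice, Grace}; every task except Alice still has a predecessor pending → schedule Alice.
  Step 6: only Grace remains → schedule Grace.
Resulting order:

Kate → Iris → Nate → Jack → Alice → Grace


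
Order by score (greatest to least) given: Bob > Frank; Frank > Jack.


Constraints: Bob > Frank; Frank > Jack
Method: at each step, the next-highest is the one remaining person who never appears on the smaller side of a constraint between remaining people.
  Step 1: remaining {Bob, Frank, Jack}; on the smaller side: {Frank, Jack} → Bob is next (Bob > Frank).
  Step 2: remaining {Frank, Jack}; on the smaller side: {Jack} → Frank is next (Frank > Jack).
  Step 3: only Jack remains → lowest.
Final ranking (highest to lowest):

Bob > Frank > Jack


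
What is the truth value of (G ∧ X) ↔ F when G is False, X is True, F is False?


G = False, X = True, F = False
Step 1: G ∧ X = False AND True = False
Step 2: (False) ↔ F: true when both sides have same truth value.
Result: False ↔ False = True

True


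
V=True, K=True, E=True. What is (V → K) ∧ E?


V = True, K = True, E = True
Expression: (V → K) ∧ E
Step 1: V → K = True → True (false only if V=True, K=False) = True
Step 2: (True) ∧ E = True AND True = True

True


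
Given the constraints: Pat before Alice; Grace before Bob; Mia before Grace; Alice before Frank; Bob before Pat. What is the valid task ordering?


Constraints: Pat before Alice; Grace before Bob; Mia before Grace; Alice before Frank; Bob before Pat
Method: repeatedly schedule the remaining task that has no remaining task required before it.
  Step 1: remaining {Pat, Alice, Mia, Bob, Frank, Grace}; every task except Mia still has a predecessor pending → schedule Mia.
  Step 2: remaining {Pat, Alice, Bob, Frank, Grace}; every task except Grace still has a predecessor pending → schedule Grace.
  Step 3: remaining {Pat, Alice, Bob, Frank}; every task except Bob still has a predecessor pending → schedule Bob.
  Step 4: remaining {Pat, Alice, Frank}; every task except Pat still has a predecessor pending → schedule Pat.
  Step 5: remaining {Alice, Frank}; every task except Alice still has a predecessor pending → schedule Alice.
  Step 6: only Frank remains → schedule Frank.
Resulting order:

Mia → Grace → Bob → Pat → Alice → Frank


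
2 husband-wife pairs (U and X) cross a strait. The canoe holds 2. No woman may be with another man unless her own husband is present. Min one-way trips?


Label couples U and X.
1. WU+WX → (far: WU,WX; near: HU,HX)
2. WU ←   (far: WX; near: HU,HX,WU)
3. HU+HX → (far: HU,HX,WX; near: WU)
4. HU ←   (far: HX,WX; near: HU,WU)  — HU returns, since WU is alone on near bank
5. HU+WU → (far: all four; near: empty)
Every state respects the constraint.
Minimum trips = 5

5


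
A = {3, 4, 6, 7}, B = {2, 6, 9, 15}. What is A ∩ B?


A = {3, 4, 6, 7}
B = {2, 6, 9, 15}
Operation: intersection
Elements in both: 6

{6}


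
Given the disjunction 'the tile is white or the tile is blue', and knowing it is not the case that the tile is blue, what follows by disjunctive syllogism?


Disjunctive syllogism: P ∨ Q, ¬P ⊢ Q
Disjunction: the tile is white ∨ the tile is blue
We know it is not the case that the tile is blue.
By disjunctive syllogism, the other disjunct must be true.

The tile is white


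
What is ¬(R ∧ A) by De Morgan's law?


De Morgan's law: ¬(P ∧ Q) ≡ ¬P ∨ ¬Q
¬(R ∧ A) = ¬R ∨ ¬A

¬R ∨ ¬A


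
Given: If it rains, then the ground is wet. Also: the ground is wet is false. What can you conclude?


Modus tollens: P → Q, ¬Q ⊢ ¬P
P: it rains
Q: the ground is wet
We have P → Q and Q is false.
By modus tollens, P must be false.

It is not the case that it rains


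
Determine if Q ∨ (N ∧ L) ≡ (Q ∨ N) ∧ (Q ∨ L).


Expression 1: Q ∨ (N ∧ L)
Expression 2: (Q ∨ N) ∧ (Q ∨ L)
Truth table (Q N L | Expr1 Expr2):
  T T T |   T     T
  T T F |   T     T
  T F T |   T     T
  T F F |   T     T
  F T T |   T     T
  F T F |   F     F
  F F T |   F     F
  F F F |   F     F
All 8 rows agree, so the expressions are logically equivalent.

Yes


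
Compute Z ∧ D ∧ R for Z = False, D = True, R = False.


Z = False, D = True, R = False
Step 1: Z ∧ D = False AND True = False
Step 2: (False) ∧ R = (False) AND False = False
AND is true only when ALL operands are true.

False


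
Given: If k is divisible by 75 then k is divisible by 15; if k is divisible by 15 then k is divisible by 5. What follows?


Hypothetical syllogism: P → Q, Q → R ⊢ P → R
Premise 1: k is divisible by 75 → k is divisible by 15
Premise 2: k is divisible by 15 → k is divisible by 5
Chain the implications: the middle term (k is divisible by 15) links the two.
Conclusion: If k is divisible by 75, then k is divisible by 5.

If k is divisible by 75, then k is divisible by 5.


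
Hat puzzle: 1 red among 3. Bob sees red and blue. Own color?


Total red = 1, seen red = 1
Own red = 1 - 1 = 0
Bob's hat is blue.

blue


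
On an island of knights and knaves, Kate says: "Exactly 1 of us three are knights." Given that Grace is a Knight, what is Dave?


Kate claims exactly 1 knights among Kate, Grace, Dave.
Given: Grace is a Knight.

Case 1: Kate is a Knight (tells truth)
  Then exactly 1 of the three are knights.
  Counting Kate, Grace: 2 knight(s) so far. Need -1 more → impossible.
Case 2: Kate is a Knave (lies)
  Then the count is NOT 1.
  If Dave = Knave, count = 1 = 1 → claim would be true, contradicts lie.
  If Dave = Knight, count = 2 ≠ 1 → lie confirmed ✓

Dave is a Knight.

Knight


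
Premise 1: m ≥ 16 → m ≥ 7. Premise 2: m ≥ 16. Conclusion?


Modus ponens: P → Q, P ⊢ Q
P: m ≥ 16
Q: m ≥ 7
We have P → Q and P is true.
By modus ponens, Q must be true.

m ≥ 7


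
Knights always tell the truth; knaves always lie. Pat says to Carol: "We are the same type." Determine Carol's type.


Pat says: "We are the same type."
Case 1: Pat is a Knight (truth-teller)
  Statement is true → they ARE the same → Carol is also a Knight
Case 2: Pat is a Knave (liar)
  Statement is false → they are NOT the same → Carol is a Knight
In both cases, Carol is a Knight.

Knight


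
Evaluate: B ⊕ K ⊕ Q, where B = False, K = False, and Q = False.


B = False, K = False, Q = False
Step 1: B ⊕ K = False XOR False = False
Step 2: False ⊕ Q = False XOR False = False
XOR is true when an odd number of operands are true.

False


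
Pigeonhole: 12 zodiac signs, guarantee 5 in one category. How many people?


Pigeonhole: to guarantee k in one of n categories, need (k-1)×n + 1.
k = 5, n = 12
Minimum = (5-1) × 12 + 1 = 4 × 12 + 1

49


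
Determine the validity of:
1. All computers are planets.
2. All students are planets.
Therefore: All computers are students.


Premise 1: All computers are planets.
Premise 2: All students are planets.
Conclusion: All computers are students.
Fallacy: undistributed middle. planets is predicate in both.
Counterexample: computers and students could be disjoint subsets of planets.

Invalid


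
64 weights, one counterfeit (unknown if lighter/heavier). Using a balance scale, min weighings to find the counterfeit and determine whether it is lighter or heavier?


Let n = 64. 128 possibilities (n weights × lighter/heavier); each weighing has 3 outcomes.
Bound for k weighings: say the first weighing puts j weights on each pan. If it tips, the 2j weighed weights remain suspects (each with a known direction) and k-1 weighings give 3^(k-1) outcomes; 3^(k-1) is odd, so 2j ≤ 3^(k-1) - 1. If it balances, the n - 2j unweighed weights remain with direction unknown: 2(n - 2j) ≤ 3^(k-1) - 1 by the same parity argument. Adding, n ≤ (3^(k-1) - 1) + (3^(k-1) - 1)/2 = (3^k - 3)/2, and the classical three-group strategy achieves this (3 weights in 2 weighings, 12 in 3, 39 in 4, 120 in 5).
So we need the smallest k with (3^k - 3)/2 ≥ 64.
k = 4: (3^4 - 3)/2 = 39 < 64 ✗
k = 5: (3^5 - 3)/2 = 120 ≥ 64 ✓

5


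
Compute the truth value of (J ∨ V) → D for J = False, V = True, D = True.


J = False, V = True, D = True
Step 1: J ∨ V = False OR True = True
Step 2: (True) → D: false only when antecedent=True and D=False.
Result: True

True


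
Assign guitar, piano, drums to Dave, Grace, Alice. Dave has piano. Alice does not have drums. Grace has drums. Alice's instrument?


From clues:
  Dave → piano
  Grace → drums
By elimination, Alice gets the remaining.

guitar


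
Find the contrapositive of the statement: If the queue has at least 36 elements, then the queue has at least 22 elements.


Original: If the queue has at least 36 elements, then the queue has at least 22 elements
Contrapositive: If ¬Q, then ¬P
Negate Q: not (the queue has at least 22 elements)
Negate P: not (the queue has at least 36 elements)

If not (the queue has at least 22 elements), then not (the queue has at least 36 elements).


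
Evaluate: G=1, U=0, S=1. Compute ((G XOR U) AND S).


G XOR U = 1^0 = 1
1 AND 1 = 1

1


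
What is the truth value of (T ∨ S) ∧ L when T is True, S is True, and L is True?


T = True, S = True, L = True
Step 1: T ∨ S = True OR True = True
Step 2: True ∧ L = True AND True = True
OR is true when at least one operand is true; AND requires both.

True


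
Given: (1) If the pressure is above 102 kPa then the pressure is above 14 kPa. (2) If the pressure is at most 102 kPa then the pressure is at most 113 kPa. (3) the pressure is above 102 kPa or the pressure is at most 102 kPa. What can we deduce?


Constructive dilemma: (P → Q) ∧ (R → S), P ∨ R ⊢ Q ∨ S
Premise 1: the pressure is above 102 kPa → the pressure is above 14 kPa
Premise 2: the pressure is at most 102 kPa → the pressure is at most 113 kPa
Premise 3: the pressure is above 102 kPa ∨ the pressure is at most 102 kPa
Case 1: Assuming the pressure is above 102 kPa, then by Premise 1, the pressure is above 14 kPa.
Case 2: Assuming the pressure is at most 102 kPa, then by Premise 2, the pressure is at most 113 kPa.
Since one of the pressure is above 102 kPa or the pressure is at most 102 kPa must hold, we get the pressure is above 14 kPa or the pressure is at most 113 kPa.

The pressure is above 14 kPa or the pressure is at most 113 kPa.
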